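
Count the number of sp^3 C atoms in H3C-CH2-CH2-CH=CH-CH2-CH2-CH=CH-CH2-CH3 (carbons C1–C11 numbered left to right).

C1: sp3 ✓
C2: sp3 ✓
C3: sp3 ✓
C4: sp2
C5: sp2
C6: sp3 ✓
C7: sp3 ✓
C8: sp2
C9: sp2
C10: sp3 ✓
C11: sp3 ✓
C1, C2, C3, C6, C7, C10, C11 → 7 sp3 carbons.

7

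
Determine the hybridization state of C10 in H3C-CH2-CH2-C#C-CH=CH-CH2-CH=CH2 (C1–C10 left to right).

sp^2

C10 carries 3 σ bonds, plus one π bond, giving a steric number of 3, so it is sp2.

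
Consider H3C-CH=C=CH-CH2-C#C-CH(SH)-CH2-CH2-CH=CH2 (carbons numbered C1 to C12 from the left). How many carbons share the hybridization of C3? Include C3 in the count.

3

C3 is sp (two π bonds).
C1: sp3
C2: sp2
C3: sp ✓
C4: sp2
C5: sp3
C6: sp ✓
C7: sp ✓
C8: sp3
C9: sp3
C10: sp3
C11: sp2
C12: sp2
3 carbons are sp.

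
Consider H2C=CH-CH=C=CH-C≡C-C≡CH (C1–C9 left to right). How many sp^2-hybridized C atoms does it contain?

4

C1: sp2 ✓
C2: sp2 ✓
C3: sp2 ✓
C4: sp
C5: sp2 ✓
C6: sp
C7: sp
C8: sp
C9: sp
C1, C2, C3, C5 → 4 sp2 carbons.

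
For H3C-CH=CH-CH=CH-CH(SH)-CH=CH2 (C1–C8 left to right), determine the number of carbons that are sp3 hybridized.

C1: sp3 ✓
C2: sp2
C3: sp2
C4: sp2
C5: sp2
C6: sp3 ✓
C7: sp2
C8: sp2
C1, C6 → 2 sp3 carbons.

2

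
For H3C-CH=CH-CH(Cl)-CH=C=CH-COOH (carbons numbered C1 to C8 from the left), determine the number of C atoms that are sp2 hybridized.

5

C1: sp3
C2: sp2 ✓
C3: sp2 ✓
C4: sp3
C5: sp2 ✓
C6: sp
C7: sp2 ✓
C8: sp2 ✓
C2, C3, C5, C7, C8 → 5 sp2 carbons.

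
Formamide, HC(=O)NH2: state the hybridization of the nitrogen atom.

Amide resonance delocalises the N lone pair; N is planar sp2.

sp²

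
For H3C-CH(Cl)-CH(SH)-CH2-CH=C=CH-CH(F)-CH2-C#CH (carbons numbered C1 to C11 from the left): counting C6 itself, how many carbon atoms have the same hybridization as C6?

3

C6 is sp (two π bonds).
C1: sp3
C2: sp3
C3: sp3
C4: sp3
C5: sp2
C6: sp ✓
C7: sp2
C8: sp3
C9: sp3
C10: sp ✓
C11: sp ✓
3 carbons are sp.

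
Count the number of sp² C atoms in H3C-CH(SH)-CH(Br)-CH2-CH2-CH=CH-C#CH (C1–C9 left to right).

C1: sp3
C2: sp3
C3: sp3
C4: sp3
C5: sp3
C6: sp2 ✓
C7: sp2 ✓
C8: sp
C9: sp
C6, C7 → 2 sp2 carbons.

2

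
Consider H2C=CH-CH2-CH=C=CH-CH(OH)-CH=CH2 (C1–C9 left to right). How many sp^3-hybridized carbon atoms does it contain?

2

C1: sp2
C2: sp2
C3: sp3 ✓
C4: sp2
C5: sp
C6: sp2
C7: sp3 ✓
C8: sp2
C9: sp2
C3, C7 → 2 sp3 carbons.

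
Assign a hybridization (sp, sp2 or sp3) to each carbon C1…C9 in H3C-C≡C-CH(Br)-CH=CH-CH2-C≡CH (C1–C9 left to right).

C1 sp3, C2 sp, C3 sp, C4 sp3, C5 sp2, C6 sp2, C7 sp3, C8 sp, C9 sp

C1: 4 σ bonds; 4 regions of electron density → sp3.
C2 (2 σ bonds, plus two π bonds) has steric number 2: sp.
C3: 2 σ bonds, plus two π bonds — 2 electron domains, sp.
C4 — 4 σ bonds. Steric number 4, so sp3.
C5 has 3 σ bonds, plus one π bond: steric number 3 → sp2.
C6 is sp2: 3 σ bonds, plus one π bond, 3 electron-density regions.
C7: 4 σ bonds — 4 electron domains, sp3.
C8 is sp: 2 σ bonds, plus two π bonds, 2 electron-density regions.
C9 carries 2 σ bonds, plus two π bonds, giving a steric number of 2, so it is sp.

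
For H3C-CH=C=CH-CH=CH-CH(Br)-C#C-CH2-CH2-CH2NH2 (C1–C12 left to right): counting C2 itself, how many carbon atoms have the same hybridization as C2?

C2 is sp2 (one π bond).
C1: sp3
C2: sp2 ✓
C3: sp
C4: sp2 ✓
C5: sp2 ✓
C6: sp2 ✓
C7: sp3
C8: sp
C9: sp
C10: sp3
C11: sp3
C12: sp3
4 carbons are sp2.

4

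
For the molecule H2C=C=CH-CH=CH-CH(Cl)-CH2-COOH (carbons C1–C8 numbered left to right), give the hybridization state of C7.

sp^3

C7 — 4 σ bonds. Steric number 4, so sp3.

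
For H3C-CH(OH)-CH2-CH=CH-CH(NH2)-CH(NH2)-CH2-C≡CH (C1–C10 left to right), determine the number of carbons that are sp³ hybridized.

C1: sp3 ✓
C2: sp3 ✓
C3: sp3 ✓
C4: sp2
C5: sp2
C6: sp3 ✓
C7: sp3 ✓
C8: sp3 ✓
C9: sp
C10: sp
C1, C2, C3, C6, C7, C8 → 6 sp3 carbons.

6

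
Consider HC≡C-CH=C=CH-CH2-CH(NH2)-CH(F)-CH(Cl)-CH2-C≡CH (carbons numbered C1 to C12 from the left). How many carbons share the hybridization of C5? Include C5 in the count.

2

C5 is sp2 (one π bond).
C1: sp
C2: sp
C3: sp2 ✓
C4: sp
C5: sp2 ✓
C6: sp3
C7: sp3
C8: sp3
C9: sp3
C10: sp3
C11: sp
C12: sp
2 carbons are sp2.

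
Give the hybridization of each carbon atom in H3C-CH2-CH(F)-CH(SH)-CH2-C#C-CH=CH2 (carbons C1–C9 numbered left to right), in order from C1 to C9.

C1 carries 4 σ bonds, giving a steric number of 4, so it is sp3.
C2: 4 σ bonds — 4 electron domains, sp3.
C3 carries 4 σ bonds, giving a steric number of 4, so it is sp3.
C4 (4 σ bonds) has steric number 4: sp3.
C5 is sp3: 4 σ bonds, 4 electron-density regions.
C6 is sp: 2 σ bonds, plus two π bonds, 2 electron-density regions.
C7 is sp: 2 σ bonds, plus two π bonds, 2 electron-density regions.
C8: 3 σ bonds, plus one π bond; 3 regions of electron density → sp2.
C9 (3 σ bonds, plus one π bond) has steric number 3: sp2.

C1 sp3, C2 sp3, C3 sp3, C4 sp3, C5 sp3, C6 sp, C7 sp, C8 sp2, C9 sp2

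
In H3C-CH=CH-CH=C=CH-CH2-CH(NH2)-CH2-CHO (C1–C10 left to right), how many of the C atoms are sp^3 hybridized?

4

C1: sp3 ✓
C2: sp2
C3: sp2
C4: sp2
C5: sp
C6: sp2
C7: sp3 ✓
C8: sp3 ✓
C9: sp3 ✓
C10: sp2
C1, C7, C8, C9 → 4 sp3 carbons.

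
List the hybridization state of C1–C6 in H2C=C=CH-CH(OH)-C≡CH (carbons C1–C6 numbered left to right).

C1 carries 3 σ bonds, plus one π bond, giving a steric number of 3, so it is sp2.
C2: 2 σ bonds, plus two π bonds — 2 electron domains, sp.
C3 (3 σ bonds, plus one π bond) has steric number 3: sp2.
C4 (4 σ bonds) has steric number 4: sp3.
C5: 2 σ bonds, plus two π bonds — 2 electron domains, sp.
C6 is sp: 2 σ bonds, plus two π bonds, 2 electron-density regions.

C1 sp2, C2 sp, C3 sp2, C4 sp3, C5 sp, C6 sp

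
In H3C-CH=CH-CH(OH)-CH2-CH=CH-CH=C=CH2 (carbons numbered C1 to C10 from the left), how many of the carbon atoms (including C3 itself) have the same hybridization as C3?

C3 is sp2 (one π bond).
C1: sp3
C2: sp2 ✓
C3: sp2 ✓
C4: sp3
C5: sp3
C6: sp2 ✓
C7: sp2 ✓
C8: sp2 ✓
C9: sp
C10: sp2 ✓
6 carbons are sp2.

6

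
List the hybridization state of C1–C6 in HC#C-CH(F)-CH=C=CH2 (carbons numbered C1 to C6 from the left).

C1 sp, C2 sp, C3 sp3, C4 sp2, C5 sp, C6 sp2

C1 (2 σ bonds, plus two π bonds) has steric number 2: sp.
C2: 2 σ bonds, plus two π bonds; 2 regions of electron density → sp.
C3 is sp3: 4 σ bonds, 4 electron-density regions.
C4: 3 σ bonds, plus one π bond; 3 regions of electron density → sp2.
C5 — 2 σ bonds, plus two π bonds. Steric number 2, so sp.
C6 has 3 σ bonds, plus one π bond: steric number 3 → sp2.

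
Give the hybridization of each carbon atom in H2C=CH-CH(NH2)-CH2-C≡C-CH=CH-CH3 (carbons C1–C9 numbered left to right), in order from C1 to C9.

C1 carries 3 σ bonds, plus one π bond, giving a steric number of 3, so it is sp2.
C2 (3 σ bonds, plus one π bond) has steric number 3: sp2.
C3 (4 σ bonds) has steric number 4: sp3.
C4 (4 σ bonds) has steric number 4: sp3.
C5 is sp: 2 σ bonds, plus two π bonds, 2 electron-density regions.
C6 — 2 σ bonds, plus two π bonds. Steric number 2, so sp.
C7 has 3 σ bonds, plus one π bond: steric number 3 → sp2.
C8 is sp2: 3 σ bonds, plus one π bond, 3 electron-density regions.
C9: 4 σ bonds — 4 electron domains, sp3.

C1 sp2, C2 sp2, C3 sp3, C4 sp3, C5 sp, C6 sp, C7 sp2, C8 sp2, C9 sp3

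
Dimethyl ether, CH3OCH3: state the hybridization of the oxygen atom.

Two σ bonds + two lone pairs = steric number 4 → sp3.

sp3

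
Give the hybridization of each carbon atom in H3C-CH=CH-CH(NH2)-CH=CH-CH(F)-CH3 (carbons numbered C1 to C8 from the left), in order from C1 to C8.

C1 has 4 σ bonds: steric number 4 → sp3.
C2: 3 σ bonds, plus one π bond — 3 electron domains, sp2.
C3 — 3 σ bonds, plus one π bond. Steric number 3, so sp2.
C4: 4 σ bonds; 4 regions of electron density → sp3.
C5 is sp2: 3 σ bonds, plus one π bond, 3 electron-density regions.
C6: 3 σ bonds, plus one π bond — 3 electron domains, sp2.
C7 is sp3: 4 σ bonds, 4 electron-density regions.
C8: 4 σ bonds — 4 electron domains, sp3.

C1 sp3, C2 sp2, C3 sp2, C4 sp3, C5 sp2, C6 sp2, C7 sp3, C8 sp3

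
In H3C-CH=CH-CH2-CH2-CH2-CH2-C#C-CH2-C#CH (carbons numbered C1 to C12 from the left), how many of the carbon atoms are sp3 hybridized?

C1: sp3 ✓
C2: sp2
C3: sp2
C4: sp3 ✓
C5: sp3 ✓
C6: sp3 ✓
C7: sp3 ✓
C8: sp
C9: sp
C10: sp3 ✓
C11: sp
C12: sp
C1, C4, C5, C6, C7, C10 → 6 sp3 carbons.

6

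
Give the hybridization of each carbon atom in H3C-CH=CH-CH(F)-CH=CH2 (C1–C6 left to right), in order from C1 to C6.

C1 sp3, C2 sp2, C3 sp2, C4 sp3, C5 sp2, C6 sp2

C1 carries 4 σ bonds, giving a steric number of 4, so it is sp3.
C2 has 3 σ bonds, plus one π bond: steric number 3 → sp2.
C3 — 3 σ bonds, plus one π bond. Steric number 3, so sp2.
C4 is sp3: 4 σ bonds, 4 electron-density regions.
C5: 3 σ bonds, plus one π bond — 3 electron domains, sp2.
C6 — 3 σ bonds, plus one π bond. Steric number 3, so sp2.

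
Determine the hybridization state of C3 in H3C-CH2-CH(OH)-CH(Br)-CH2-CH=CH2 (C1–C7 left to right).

sp³

C3: 4 σ bonds; 4 regions of electron density → sp3.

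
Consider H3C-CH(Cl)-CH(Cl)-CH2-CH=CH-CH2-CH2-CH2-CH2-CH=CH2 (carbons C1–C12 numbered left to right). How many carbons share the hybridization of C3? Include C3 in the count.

C3 is sp3 (only σ bonds).
C1: sp3 ✓
C2: sp3 ✓
C3: sp3 ✓
C4: sp3 ✓
C5: sp2
C6: sp2
C7: sp3 ✓
C8: sp3 ✓
C9: sp3 ✓
C10: sp3 ✓
C11: sp2
C12: sp2
8 carbons are sp3.

8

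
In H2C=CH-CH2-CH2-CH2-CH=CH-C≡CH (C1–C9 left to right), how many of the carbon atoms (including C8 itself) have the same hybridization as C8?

C8 is sp (two π bonds).
C1: sp2
C2: sp2
C3: sp3
C4: sp3
C5: sp3
C6: sp2
C7: sp2
C8: sp ✓
C9: sp ✓
2 carbons are sp.

2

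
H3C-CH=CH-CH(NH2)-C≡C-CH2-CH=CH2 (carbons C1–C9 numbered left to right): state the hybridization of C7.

sp^3

C7 is sp3: 4 σ bonds, 4 electron-density regions.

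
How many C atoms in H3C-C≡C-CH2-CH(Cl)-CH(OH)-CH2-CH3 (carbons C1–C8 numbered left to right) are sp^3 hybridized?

C1: sp3 ✓
C2: sp
C3: sp
C4: sp3 ✓
C5: sp3 ✓
C6: sp3 ✓
C7: sp3 ✓
C8: sp3 ✓
C1, C4, C5, C6, C7, C8 → 6 sp3 carbons.

6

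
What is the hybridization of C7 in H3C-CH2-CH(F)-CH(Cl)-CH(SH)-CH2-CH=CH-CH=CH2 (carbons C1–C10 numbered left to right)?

C7 carries 3 σ bonds, plus one π bond, giving a steric number of 3, so it is sp2.

sp²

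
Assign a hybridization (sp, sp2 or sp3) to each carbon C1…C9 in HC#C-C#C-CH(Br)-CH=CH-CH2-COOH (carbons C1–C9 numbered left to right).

C1 sp, C2 sp, C3 sp, C4 sp, C5 sp3, C6 sp2, C7 sp2, C8 sp3, C9 sp2

C1: 2 σ bonds, plus two π bonds — 2 electron domains, sp.
C2 has 2 σ bonds, plus two π bonds: steric number 2 → sp.
C3 carries 2 σ bonds, plus two π bonds, giving a steric number of 2, so it is sp.
C4 carries 2 σ bonds, plus two π bonds, giving a steric number of 2, so it is sp.
C5 has 4 σ bonds: steric number 4 → sp3.
C6 is sp2: 3 σ bonds, plus one π bond, 3 electron-density regions.
C7 is sp2: 3 σ bonds, plus one π bond, 3 electron-density regions.
C8: 4 σ bonds; 4 regions of electron density → sp3.
C9: 3 σ bonds, plus one π bond — 3 electron domains, sp2.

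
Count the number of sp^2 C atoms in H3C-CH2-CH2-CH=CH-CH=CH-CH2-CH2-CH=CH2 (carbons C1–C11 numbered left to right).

C1: sp3
C2: sp3
C3: sp3
C4: sp2 ✓
C5: sp2 ✓
C6: sp2 ✓
C7: sp2 ✓
C8: sp3
C9: sp3
C10: sp2 ✓
C11: sp2 ✓
C4, C5, C6, C7, C10, C11 → 6 sp2 carbons.

6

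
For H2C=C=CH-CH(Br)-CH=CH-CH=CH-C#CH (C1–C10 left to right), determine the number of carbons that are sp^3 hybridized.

1

C1: sp2
C2: sp
C3: sp2
C4: sp3 ✓
C5: sp2
C6: sp2
C7: sp2
C8: sp2
C9: sp
C10: sp
C4 → 1 sp3 carbon.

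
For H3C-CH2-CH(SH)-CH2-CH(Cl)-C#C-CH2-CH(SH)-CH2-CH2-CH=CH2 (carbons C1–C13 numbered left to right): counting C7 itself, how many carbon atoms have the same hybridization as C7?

2

C7 is sp (two π bonds).
C1: sp3
C2: sp3
C3: sp3
C4: sp3
C5: sp3
C6: sp ✓
C7: sp ✓
C8: sp3
C9: sp3
C10: sp3
C11: sp3
C12: sp2
C13: sp2
2 carbons are sp.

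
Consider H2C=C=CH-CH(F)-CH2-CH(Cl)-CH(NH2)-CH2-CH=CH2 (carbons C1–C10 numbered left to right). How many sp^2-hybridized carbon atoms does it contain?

C1: sp2 ✓
C2: sp
C3: sp2 ✓
C4: sp3
C5: sp3
C6: sp3
C7: sp3
C8: sp3
C9: sp2 ✓
C10: sp2 ✓
C1, C3, C9, C10 → 4 sp2 carbons.

4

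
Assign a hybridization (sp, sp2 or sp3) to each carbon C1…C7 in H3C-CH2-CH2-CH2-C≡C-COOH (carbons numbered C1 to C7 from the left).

C1 sp3, C2 sp3, C3 sp3, C4 sp3, C5 sp, C6 sp, C7 sp2

C1 — 4 σ bonds. Steric number 4, so sp3.
C2 carries 4 σ bonds, giving a steric number of 4, so it is sp3.
C3 is sp3: 4 σ bonds, 4 electron-density regions.
C4 is sp3: 4 σ bonds, 4 electron-density regions.
C5 (2 σ bonds, plus two π bonds) has steric number 2: sp.
C6 — 2 σ bonds, plus two π bonds. Steric number 2, so sp.
C7: 3 σ bonds, plus one π bond; 3 regions of electron density → sp2.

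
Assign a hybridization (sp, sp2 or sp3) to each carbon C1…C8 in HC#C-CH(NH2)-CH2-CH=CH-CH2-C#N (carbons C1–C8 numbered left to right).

C1 sp, C2 sp, C3 sp3, C4 sp3, C5 sp2, C6 sp2, C7 sp3, C8 sp

C1 is sp: 2 σ bonds, plus two π bonds, 2 electron-density regions.
C2 (2 σ bonds, plus two π bonds) has steric number 2: sp.
C3 is sp3: 4 σ bonds, 4 electron-density regions.
C4 — 4 σ bonds. Steric number 4, so sp3.
C5 — 3 σ bonds, plus one π bond. Steric number 3, so sp2.
C6: 3 σ bonds, plus one π bond — 3 electron domains, sp2.
C7: 4 σ bonds — 4 electron domains, sp3.
C8 is sp: 2 σ bonds, plus two π bonds, 2 electron-density regions.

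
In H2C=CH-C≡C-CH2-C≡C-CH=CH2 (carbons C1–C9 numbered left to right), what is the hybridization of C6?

C6 carries 2 σ bonds, plus two π bonds, giving a steric number of 2, so it is sp.

sp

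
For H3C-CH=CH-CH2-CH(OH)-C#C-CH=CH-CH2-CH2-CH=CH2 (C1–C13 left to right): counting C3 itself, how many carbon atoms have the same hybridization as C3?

C3 is sp2 (one π bond).
C1: sp3
C2: sp2 ✓
C3: sp2 ✓
C4: sp3
C5: sp3
C6: sp
C7: sp
C8: sp2 ✓
C9: sp2 ✓
C10: sp3
C11: sp3
C12: sp2 ✓
C13: sp2 ✓
6 carbons are sp2.

6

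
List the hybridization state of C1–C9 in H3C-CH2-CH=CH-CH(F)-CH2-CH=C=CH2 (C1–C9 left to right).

C1 sp3, C2 sp3, C3 sp2, C4 sp2, C5 sp3, C6 sp3, C7 sp2, C8 sp, C9 sp2

C1 has 4 σ bonds: steric number 4 → sp3.
C2: 4 σ bonds; 4 regions of electron density → sp3.
C3: 3 σ bonds, plus one π bond — 3 electron domains, sp2.
C4 carries 3 σ bonds, plus one π bond, giving a steric number of 3, so it is sp2.
C5: 4 σ bonds — 4 electron domains, sp3.
C6 has 4 σ bonds: steric number 4 → sp3.
C7: 3 σ bonds, plus one π bond; 3 regions of electron density → sp2.
C8 carries 2 σ bonds, plus two π bonds, giving a steric number of 2, so it is sp.
C9 is sp2: 3 σ bonds, plus one π bond, 3 electron-density regions.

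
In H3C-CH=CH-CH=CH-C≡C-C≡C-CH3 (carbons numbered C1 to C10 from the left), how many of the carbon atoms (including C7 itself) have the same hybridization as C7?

C7 is sp (two π bonds).
C1: sp3
C2: sp2
C3: sp2
C4: sp2
C5: sp2
C6: sp ✓
C7: sp ✓
C8: sp ✓
C9: sp ✓
C10: sp3
4 carbons are sp.

4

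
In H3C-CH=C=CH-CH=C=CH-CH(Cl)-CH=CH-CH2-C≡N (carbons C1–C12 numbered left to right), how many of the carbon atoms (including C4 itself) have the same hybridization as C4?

6

C4 is sp2 (one π bond).
C1: sp3
C2: sp2 ✓
C3: sp
C4: sp2 ✓
C5: sp2 ✓
C6: sp
C7: sp2 ✓
C8: sp3
C9: sp2 ✓
C10: sp2 ✓
C11: sp3
C12: sp
6 carbons are sp2.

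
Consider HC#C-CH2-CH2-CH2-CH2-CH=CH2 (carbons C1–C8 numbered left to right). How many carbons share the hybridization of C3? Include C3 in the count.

4

C3 is sp3 (only σ bonds).
C1: sp
C2: sp
C3: sp3 ✓
C4: sp3 ✓
C5: sp3 ✓
C6: sp3 ✓
C7: sp2
C8: sp2
4 carbons are sp3.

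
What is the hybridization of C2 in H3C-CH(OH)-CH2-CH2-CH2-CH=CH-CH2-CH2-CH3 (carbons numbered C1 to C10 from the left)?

sp3

C2 carries 4 σ bonds, giving a steric number of 4, so it is sp3.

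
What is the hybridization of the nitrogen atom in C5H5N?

sp2

N has two σ bonds and one lone pair in the ring plane (steric number 3 → sp2); its p orbital contributes one electron to the aromatic π system via the C=N double bond.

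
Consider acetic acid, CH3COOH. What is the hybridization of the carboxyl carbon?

The carboxyl carbon: 3 σ bonds, plus one π bond; 3 regions of electron density → sp2.

sp^2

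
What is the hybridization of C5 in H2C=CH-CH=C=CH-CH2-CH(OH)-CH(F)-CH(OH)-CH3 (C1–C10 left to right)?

sp2

C5 (3 σ bonds, plus one π bond) has steric number 3: sp2.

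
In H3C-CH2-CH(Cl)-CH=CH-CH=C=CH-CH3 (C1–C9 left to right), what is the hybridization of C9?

C9: 4 σ bonds — 4 electron domains, sp3.

sp3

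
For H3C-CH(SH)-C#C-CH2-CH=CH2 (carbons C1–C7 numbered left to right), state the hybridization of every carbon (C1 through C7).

C1 has 4 σ bonds: steric number 4 → sp3.
C2 is sp3: 4 σ bonds, 4 electron-density regions.
C3 — 2 σ bonds, plus two π bonds. Steric number 2, so sp.
C4 (2 σ bonds, plus two π bonds) has steric number 2: sp.
C5 (4 σ bonds) has steric number 4: sp3.
C6 (3 σ bonds, plus one π bond) has steric number 3: sp2.
C7: 3 σ bonds, plus one π bond — 3 electron domains, sp2.

C1 sp3, C2 sp3, C3 sp, C4 sp, C5 sp3, C6 sp2, C7 sp2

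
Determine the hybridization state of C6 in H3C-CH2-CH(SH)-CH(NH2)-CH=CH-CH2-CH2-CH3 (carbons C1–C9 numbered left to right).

sp^2

C6 carries 3 σ bonds, plus one π bond, giving a steric number of 3, so it is sp2.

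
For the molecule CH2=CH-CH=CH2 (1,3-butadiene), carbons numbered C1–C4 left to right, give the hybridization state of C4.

sp2

C4: 3 σ bonds, plus one π bond; 3 regions of electron density → sp2.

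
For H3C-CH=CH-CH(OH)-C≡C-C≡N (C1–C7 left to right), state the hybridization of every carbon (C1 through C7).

C1 sp3, C2 sp2, C3 sp2, C4 sp3, C5 sp, C6 sp, C7 sp

C1 carries 4 σ bonds, giving a steric number of 4, so it is sp3.
C2 (3 σ bonds, plus one π bond) has steric number 3: sp2.
C3 is sp2: 3 σ bonds, plus one π bond, 3 electron-density regions.
C4 (4 σ bonds) has steric number 4: sp3.
C5 (2 σ bonds, plus two π bonds) has steric number 2: sp.
C6: 2 σ bonds, plus two π bonds — 2 electron domains, sp.
C7 carries 2 σ bonds, plus two π bonds, giving a steric number of 2, so it is sp.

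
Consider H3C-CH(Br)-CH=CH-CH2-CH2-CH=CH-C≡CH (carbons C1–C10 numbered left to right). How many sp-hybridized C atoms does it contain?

2

C1: sp3
C2: sp3
C3: sp2
C4: sp2
C5: sp3
C6: sp3
C7: sp2
C8: sp2
C9: sp ✓
C10: sp ✓
C9, C10 → 2 sp carbons.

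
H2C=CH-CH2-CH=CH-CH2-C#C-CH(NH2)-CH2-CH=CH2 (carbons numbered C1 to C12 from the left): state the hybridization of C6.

C6 — 4 σ bonds. Steric number 4, so sp3.

sp^3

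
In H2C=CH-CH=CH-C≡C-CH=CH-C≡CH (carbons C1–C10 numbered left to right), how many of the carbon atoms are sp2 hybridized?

6

C1: sp2 ✓
C2: sp2 ✓
C3: sp2 ✓
C4: sp2 ✓
C5: sp
C6: sp
C7: sp2 ✓
C8: sp2 ✓
C9: sp
C10: sp
C1, C2, C3, C4, C7, C8 → 6 sp2 carbons.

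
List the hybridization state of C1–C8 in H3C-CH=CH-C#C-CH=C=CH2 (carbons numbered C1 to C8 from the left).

C1 sp3, C2 sp2, C3 sp2, C4 sp, C5 sp, C6 sp2, C7 sp, C8 sp2

C1 carries 4 σ bonds, giving a steric number of 4, so it is sp3.
C2 is sp2: 3 σ bonds, plus one π bond, 3 electron-density regions.
C3 is sp2: 3 σ bonds, plus one π bond, 3 electron-density regions.
C4 has 2 σ bonds, plus two π bonds: steric number 2 → sp.
C5 — 2 σ bonds, plus two π bonds. Steric number 2, so sp.
C6 — 3 σ bonds, plus one π bond. Steric number 3, so sp2.
C7: 2 σ bonds, plus two π bonds; 2 regions of electron density → sp.
C8 (3 σ bonds, plus one π bond) has steric number 3: sp2.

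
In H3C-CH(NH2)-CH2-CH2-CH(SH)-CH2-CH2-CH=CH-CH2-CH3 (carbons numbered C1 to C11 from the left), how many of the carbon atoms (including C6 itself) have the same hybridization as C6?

C6 is sp3 (only σ bonds).
C1: sp3 ✓
C2: sp3 ✓
C3: sp3 ✓
C4: sp3 ✓
C5: sp3 ✓
C6: sp3 ✓
C7: sp3 ✓
C8: sp2
C9: sp2
C10: sp3 ✓
C11: sp3 ✓
9 carbons are sp3.

9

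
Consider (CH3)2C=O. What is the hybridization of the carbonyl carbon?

The carbonyl carbon: 3 σ bonds, plus one π bond; 3 regions of electron density → sp2.

sp²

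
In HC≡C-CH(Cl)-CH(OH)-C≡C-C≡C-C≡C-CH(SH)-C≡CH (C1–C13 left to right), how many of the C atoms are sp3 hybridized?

3

C1: sp
C2: sp
C3: sp3 ✓
C4: sp3 ✓
C5: sp
C6: sp
C7: sp
C8: sp
C9: sp
C10: sp
C11: sp3 ✓
C12: sp
C13: sp
C3, C4, C11 → 3 sp3 carbons.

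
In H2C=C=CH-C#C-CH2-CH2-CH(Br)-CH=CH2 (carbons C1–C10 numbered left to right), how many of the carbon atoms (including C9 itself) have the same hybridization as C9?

4

C9 is sp2 (one π bond).
C1: sp2 ✓
C2: sp
C3: sp2 ✓
C4: sp
C5: sp
C6: sp3
C7: sp3
C8: sp3
C9: sp2 ✓
C10: sp2 ✓
4 carbons are sp2.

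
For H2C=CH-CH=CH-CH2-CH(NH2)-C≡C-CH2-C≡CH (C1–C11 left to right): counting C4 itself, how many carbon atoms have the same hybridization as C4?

C4 is sp2 (one π bond).
C1: sp2 ✓
C2: sp2 ✓
C3: sp2 ✓
C4: sp2 ✓
C5: sp3
C6: sp3
C7: sp
C8: sp
C9: sp3
C10: sp
C11: sp
4 carbons are sp2.

4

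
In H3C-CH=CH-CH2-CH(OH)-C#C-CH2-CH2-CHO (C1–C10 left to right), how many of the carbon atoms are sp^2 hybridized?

3

C1: sp3
C2: sp2 ✓
C3: sp2 ✓
C4: sp3
C5: sp3
C6: sp
C7: sp
C8: sp3
C9: sp3
C10: sp2 ✓
C2, C3, C10 → 3 sp2 carbons.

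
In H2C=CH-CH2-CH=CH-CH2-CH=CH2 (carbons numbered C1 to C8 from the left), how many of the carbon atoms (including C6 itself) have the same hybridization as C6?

C6 is sp3 (only σ bonds).
C1: sp2
C2: sp2
C3: sp3 ✓
C4: sp2
C5: sp2
C6: sp3 ✓
C7: sp2
C8: sp2
2 carbons are sp3.

2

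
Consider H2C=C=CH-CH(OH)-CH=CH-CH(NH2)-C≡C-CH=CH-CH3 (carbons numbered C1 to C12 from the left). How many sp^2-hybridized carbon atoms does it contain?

6

C1: sp2 ✓
C2: sp
C3: sp2 ✓
C4: sp3
C5: sp2 ✓
C6: sp2 ✓
C7: sp3
C8: sp
C9: sp
C10: sp2 ✓
C11: sp2 ✓
C12: sp3
C1, C3, C5, C6, C10, C11 → 6 sp2 carbons.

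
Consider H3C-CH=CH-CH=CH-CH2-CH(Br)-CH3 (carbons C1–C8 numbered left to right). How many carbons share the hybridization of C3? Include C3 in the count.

C3 is sp2 (one π bond).
C1: sp3
C2: sp2 ✓
C3: sp2 ✓
C4: sp2 ✓
C5: sp2 ✓
C6: sp3
C7: sp3
C8: sp3
4 carbons are sp2.

4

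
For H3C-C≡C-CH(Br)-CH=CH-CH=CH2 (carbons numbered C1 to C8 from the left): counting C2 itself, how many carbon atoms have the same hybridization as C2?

C2 is sp (two π bonds).
C1: sp3
C2: sp ✓
C3: sp ✓
C4: sp3
C5: sp2
C6: sp2
C7: sp2
C8: sp2
2 carbons are sp.

2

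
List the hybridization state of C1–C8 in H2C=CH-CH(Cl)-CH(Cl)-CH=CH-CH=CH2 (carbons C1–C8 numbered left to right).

C1: 3 σ bonds, plus one π bond; 3 regions of electron density → sp2.
C2: 3 σ bonds, plus one π bond — 3 electron domains, sp2.
C3 (4 σ bonds) has steric number 4: sp3.
C4 has 4 σ bonds: steric number 4 → sp3.
C5 has 3 σ bonds, plus one π bond: steric number 3 → sp2.
C6: 3 σ bonds, plus one π bond — 3 electron domains, sp2.
C7 is sp2: 3 σ bonds, plus one π bond, 3 electron-density regions.
C8 carries 3 σ bonds, plus one π bond, giving a steric number of 3, so it is sp2.

C1 sp2, C2 sp2, C3 sp3, C4 sp3, C5 sp2, C6 sp2, C7 sp2, C8 sp2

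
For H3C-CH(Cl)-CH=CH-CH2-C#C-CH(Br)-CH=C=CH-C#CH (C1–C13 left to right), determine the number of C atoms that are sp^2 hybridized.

4

C1: sp3
C2: sp3
C3: sp2 ✓
C4: sp2 ✓
C5: sp3
C6: sp
C7: sp
C8: sp3
C9: sp2 ✓
C10: sp
C11: sp2 ✓
C12: sp
C13: sp
C3, C4, C9, C11 → 4 sp2 carbons.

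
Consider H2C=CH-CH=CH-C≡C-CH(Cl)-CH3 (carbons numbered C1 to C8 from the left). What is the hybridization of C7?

C7: 4 σ bonds — 4 electron domains, sp3.

sp³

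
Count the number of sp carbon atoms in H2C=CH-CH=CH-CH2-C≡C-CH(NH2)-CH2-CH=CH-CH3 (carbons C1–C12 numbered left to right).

C1: sp2
C2: sp2
C3: sp2
C4: sp2
C5: sp3
C6: sp ✓
C7: sp ✓
C8: sp3
C9: sp3
C10: sp2
C11: sp2
C12: sp3
C6, C7 → 2 sp carbons.

2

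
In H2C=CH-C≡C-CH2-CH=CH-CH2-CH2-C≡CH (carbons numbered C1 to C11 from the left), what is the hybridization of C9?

sp3

C9: 4 σ bonds — 4 electron domains, sp3.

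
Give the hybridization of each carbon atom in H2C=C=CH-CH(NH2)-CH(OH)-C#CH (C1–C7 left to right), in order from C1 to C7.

C1 carries 3 σ bonds, plus one π bond, giving a steric number of 3, so it is sp2.
C2: 2 σ bonds, plus two π bonds — 2 electron domains, sp.
C3 carries 3 σ bonds, plus one π bond, giving a steric number of 3, so it is sp2.
C4 carries 4 σ bonds, giving a steric number of 4, so it is sp3.
C5 — 4 σ bonds. Steric number 4, so sp3.
C6 carries 2 σ bonds, plus two π bonds, giving a steric number of 2, so it is sp.
C7 (2 σ bonds, plus two π bonds) has steric number 2: sp.

C1 sp2, C2 sp, C3 sp2, C4 sp3, C5 sp3, C6 sp, C7 sp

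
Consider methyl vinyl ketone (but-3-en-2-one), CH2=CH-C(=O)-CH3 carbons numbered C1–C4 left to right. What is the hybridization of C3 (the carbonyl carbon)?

C3 (the carbonyl carbon) (3 σ bonds, plus one π bond) has steric number 3: sp2.

sp2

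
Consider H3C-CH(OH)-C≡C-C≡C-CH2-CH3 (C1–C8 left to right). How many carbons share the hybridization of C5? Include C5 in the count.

4

C5 is sp (two π bonds).
C1: sp3
C2: sp3
C3: sp ✓
C4: sp ✓
C5: sp ✓
C6: sp ✓
C7: sp3
C8: sp3
4 carbons are sp.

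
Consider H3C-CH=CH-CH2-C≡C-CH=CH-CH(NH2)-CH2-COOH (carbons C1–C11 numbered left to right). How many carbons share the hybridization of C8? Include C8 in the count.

5

C8 is sp2 (one π bond).
C1: sp3
C2: sp2 ✓
C3: sp2 ✓
C4: sp3
C5: sp
C6: sp
C7: sp2 ✓
C8: sp2 ✓
C9: sp3
C10: sp3
C11: sp2 ✓
5 carbons are sp2.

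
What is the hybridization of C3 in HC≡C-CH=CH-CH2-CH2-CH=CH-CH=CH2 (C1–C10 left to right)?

sp^2

C3 is sp2: 3 σ bonds, plus one π bond, 3 electron-density regions.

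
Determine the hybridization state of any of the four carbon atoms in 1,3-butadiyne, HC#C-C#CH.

Every carbon is part of a C≡C triple bond: two σ regions → sp.

sp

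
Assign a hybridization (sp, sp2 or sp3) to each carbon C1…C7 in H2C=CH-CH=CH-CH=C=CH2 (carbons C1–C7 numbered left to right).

C1: 3 σ bonds, plus one π bond — 3 electron domains, sp2.
C2 — 3 σ bonds, plus one π bond. Steric number 3, so sp2.
C3: 3 σ bonds, plus one π bond; 3 regions of electron density → sp2.
C4 carries 3 σ bonds, plus one π bond, giving a steric number of 3, so it is sp2.
C5 (3 σ bonds, plus one π bond) has steric number 3: sp2.
C6 (2 σ bonds, plus two π bonds) has steric number 2: sp.
C7 (3 σ bonds, plus one π bond) has steric number 3: sp2.

C1 sp2, C2 sp2, C3 sp2, C4 sp2, C5 sp2, C6 sp, C7 sp2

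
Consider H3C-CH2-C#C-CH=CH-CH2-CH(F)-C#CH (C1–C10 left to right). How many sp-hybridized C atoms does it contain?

C1: sp3
C2: sp3
C3: sp ✓
C4: sp ✓
C5: sp2
C6: sp2
C7: sp3
C8: sp3
C9: sp ✓
C10: sp ✓
C3, C4, C9, C10 → 4 sp carbons.

4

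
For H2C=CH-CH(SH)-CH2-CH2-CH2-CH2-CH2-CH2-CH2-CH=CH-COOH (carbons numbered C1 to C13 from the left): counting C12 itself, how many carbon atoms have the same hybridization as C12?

5

C12 is sp2 (one π bond).
C1: sp2 ✓
C2: sp2 ✓
C3: sp3
C4: sp3
C5: sp3
C6: sp3
C7: sp3
C8: sp3
C9: sp3
C10: sp3
C11: sp2 ✓
C12: sp2 ✓
C13: sp2 ✓
5 carbons are sp2.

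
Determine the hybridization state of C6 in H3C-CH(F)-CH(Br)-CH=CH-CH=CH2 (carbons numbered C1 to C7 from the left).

sp2

C6 is sp2: 3 σ bonds, plus one π bond, 3 electron-density regions.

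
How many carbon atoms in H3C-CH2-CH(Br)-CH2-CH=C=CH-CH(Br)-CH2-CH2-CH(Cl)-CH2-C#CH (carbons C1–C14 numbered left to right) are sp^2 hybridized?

2

C1: sp3
C2: sp3
C3: sp3
C4: sp3
C5: sp2 ✓
C6: sp
C7: sp2 ✓
C8: sp3
C9: sp3
C10: sp3
C11: sp3
C12: sp3
C13: sp
C14: sp
C5, C7 → 2 sp2 carbons.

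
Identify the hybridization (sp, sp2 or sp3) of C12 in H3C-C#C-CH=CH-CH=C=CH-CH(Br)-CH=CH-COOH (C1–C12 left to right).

sp²

C12: 3 σ bonds, plus one π bond; 3 regions of electron density → sp2.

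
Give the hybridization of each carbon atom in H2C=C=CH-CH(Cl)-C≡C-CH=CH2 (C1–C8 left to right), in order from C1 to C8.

C1: 3 σ bonds, plus one π bond; 3 regions of electron density → sp2.
C2: 2 σ bonds, plus two π bonds — 2 electron domains, sp.
C3 — 3 σ bonds, plus one π bond. Steric number 3, so sp2.
C4 carries 4 σ bonds, giving a steric number of 4, so it is sp3.
C5: 2 σ bonds, plus two π bonds — 2 electron domains, sp.
C6 has 2 σ bonds, plus two π bonds: steric number 2 → sp.
C7: 3 σ bonds, plus one π bond — 3 electron domains, sp2.
C8: 3 σ bonds, plus one π bond — 3 electron domains, sp2.

C1 sp2, C2 sp, C3 sp2, C4 sp3, C5 sp, C6 sp, C7 sp2, C8 sp2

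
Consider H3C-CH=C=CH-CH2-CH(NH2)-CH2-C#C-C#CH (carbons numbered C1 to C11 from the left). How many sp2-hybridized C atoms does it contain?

2

C1: sp3
C2: sp2 ✓
C3: sp
C4: sp2 ✓
C5: sp3
C6: sp3
C7: sp3
C8: sp
C9: sp
C10: sp
C11: sp
C2, C4 → 2 sp2 carbons.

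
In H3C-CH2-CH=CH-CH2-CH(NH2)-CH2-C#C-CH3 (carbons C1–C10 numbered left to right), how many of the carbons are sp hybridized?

2

C1: sp3
C2: sp3
C3: sp2
C4: sp2
C5: sp3
C6: sp3
C7: sp3
C8: sp ✓
C9: sp ✓
C10: sp3
C8, C9 → 2 sp carbons.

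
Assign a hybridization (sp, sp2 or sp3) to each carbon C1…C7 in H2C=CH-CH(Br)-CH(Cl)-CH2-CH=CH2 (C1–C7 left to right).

C1 sp2, C2 sp2, C3 sp3, C4 sp3, C5 sp3, C6 sp2, C7 sp2

C1 — 3 σ bonds, plus one π bond. Steric number 3, so sp2.
C2: 3 σ bonds, plus one π bond — 3 electron domains, sp2.
C3 carries 4 σ bonds, giving a steric number of 4, so it is sp3.
C4: 4 σ bonds — 4 electron domains, sp3.
C5 is sp3: 4 σ bonds, 4 electron-density regions.
C6 has 3 σ bonds, plus one π bond: steric number 3 → sp2.
C7 carries 3 σ bonds, plus one π bond, giving a steric number of 3, so it is sp2.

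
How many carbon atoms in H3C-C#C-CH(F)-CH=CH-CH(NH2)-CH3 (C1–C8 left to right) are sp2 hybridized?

2

C1: sp3
C2: sp
C3: sp
C4: sp3
C5: sp2 ✓
C6: sp2 ✓
C7: sp3
C8: sp3
C5, C6 → 2 sp2 carbons.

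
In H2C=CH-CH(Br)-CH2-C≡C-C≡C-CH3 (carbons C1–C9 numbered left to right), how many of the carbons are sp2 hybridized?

2

C1: sp2 ✓
C2: sp2 ✓
C3: sp3
C4: sp3
C5: sp
C6: sp
C7: sp
C8: sp
C9: sp3
C1, C2 → 2 sp2 carbons.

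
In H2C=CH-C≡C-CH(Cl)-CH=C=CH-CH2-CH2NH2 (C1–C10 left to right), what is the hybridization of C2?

C2 has 3 σ bonds, plus one π bond: steric number 3 → sp2.

sp^2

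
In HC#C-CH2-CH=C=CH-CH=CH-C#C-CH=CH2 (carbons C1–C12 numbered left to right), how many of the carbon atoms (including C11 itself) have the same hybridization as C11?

6

C11 is sp2 (one π bond).
C1: sp
C2: sp
C3: sp3
C4: sp2 ✓
C5: sp
C6: sp2 ✓
C7: sp2 ✓
C8: sp2 ✓
C9: sp
C10: sp
C11: sp2 ✓
C12: sp2 ✓
6 carbons are sp2.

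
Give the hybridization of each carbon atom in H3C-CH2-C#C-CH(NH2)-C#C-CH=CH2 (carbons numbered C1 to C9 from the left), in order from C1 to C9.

C1 is sp3: 4 σ bonds, 4 electron-density regions.
C2 carries 4 σ bonds, giving a steric number of 4, so it is sp3.
C3: 2 σ bonds, plus two π bonds — 2 electron domains, sp.
C4 is sp: 2 σ bonds, plus two π bonds, 2 electron-density regions.
C5 is sp3: 4 σ bonds, 4 electron-density regions.
C6 (2 σ bonds, plus two π bonds) has steric number 2: sp.
C7 (2 σ bonds, plus two π bonds) has steric number 2: sp.
C8: 3 σ bonds, plus one π bond; 3 regions of electron density → sp2.
C9 has 3 σ bonds, plus one π bond: steric number 3 → sp2.

C1 sp3, C2 sp3, C3 sp, C4 sp, C5 sp3, C6 sp, C7 sp, C8 sp2, C9 sp2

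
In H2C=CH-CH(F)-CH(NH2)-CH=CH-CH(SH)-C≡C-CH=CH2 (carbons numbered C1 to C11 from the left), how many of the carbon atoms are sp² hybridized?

6

C1: sp2 ✓
C2: sp2 ✓
C3: sp3
C4: sp3
C5: sp2 ✓
C6: sp2 ✓
C7: sp3
C8: sp
C9: sp
C10: sp2 ✓
C11: sp2 ✓
C1, C2, C5, C6, C10, C11 → 6 sp2 carbons.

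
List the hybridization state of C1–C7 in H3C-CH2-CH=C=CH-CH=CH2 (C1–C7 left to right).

C1 — 4 σ bonds. Steric number 4, so sp3.
C2 (4 σ bonds) has steric number 4: sp3.
C3 — 3 σ bonds, plus one π bond. Steric number 3, so sp2.
C4 has 2 σ bonds, plus two π bonds: steric number 2 → sp.
C5 — 3 σ bonds, plus one π bond. Steric number 3, so sp2.
C6: 3 σ bonds, plus one π bond; 3 regions of electron density → sp2.
C7 is sp2: 3 σ bonds, plus one π bond, 3 electron-density regions.

C1 sp3, C2 sp3, C3 sp2, C4 sp, C5 sp2, C6 sp2, C7 sp2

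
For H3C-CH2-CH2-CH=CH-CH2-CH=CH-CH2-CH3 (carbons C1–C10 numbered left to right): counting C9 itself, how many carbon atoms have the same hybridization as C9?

6

C9 is sp3 (only σ bonds).
C1: sp3 ✓
C2: sp3 ✓
C3: sp3 ✓
C4: sp2
C5: sp2
C6: sp3 ✓
C7: sp2
C8: sp2
C9: sp3 ✓
C10: sp3 ✓
6 carbons are sp3.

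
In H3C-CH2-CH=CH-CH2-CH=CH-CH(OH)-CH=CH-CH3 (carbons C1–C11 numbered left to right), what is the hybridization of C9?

C9 — 3 σ bonds, plus one π bond. Steric number 3, so sp2.

sp^2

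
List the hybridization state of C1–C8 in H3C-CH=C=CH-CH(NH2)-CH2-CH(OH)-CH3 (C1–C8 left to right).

C1: 4 σ bonds — 4 electron domains, sp3.
C2 has 3 σ bonds, plus one π bond: steric number 3 → sp2.
C3: 2 σ bonds, plus two π bonds — 2 electron domains, sp.
C4 has 3 σ bonds, plus one π bond: steric number 3 → sp2.
C5 (4 σ bonds) has steric number 4: sp3.
C6 has 4 σ bonds: steric number 4 → sp3.
C7 — 4 σ bonds. Steric number 4, so sp3.
C8: 4 σ bonds; 4 regions of electron density → sp3.

C1 sp3, C2 sp2, C3 sp, C4 sp2, C5 sp3, C6 sp3, C7 sp3, C8 sp3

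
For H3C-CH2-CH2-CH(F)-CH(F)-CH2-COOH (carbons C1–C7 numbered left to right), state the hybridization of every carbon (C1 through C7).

C1 sp3, C2 sp3, C3 sp3, C4 sp3, C5 sp3, C6 sp3, C7 sp2

C1 (4 σ bonds) has steric number 4: sp3.
C2: 4 σ bonds — 4 electron domains, sp3.
C3: 4 σ bonds — 4 electron domains, sp3.
C4 — 4 σ bonds. Steric number 4, so sp3.
C5: 4 σ bonds; 4 regions of electron density → sp3.
C6 (4 σ bonds) has steric number 4: sp3.
C7: 3 σ bonds, plus one π bond — 3 electron domains, sp2.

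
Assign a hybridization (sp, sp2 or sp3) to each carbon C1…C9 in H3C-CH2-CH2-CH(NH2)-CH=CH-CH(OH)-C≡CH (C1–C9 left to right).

C1 sp3, C2 sp3, C3 sp3, C4 sp3, C5 sp2, C6 sp2, C7 sp3, C8 sp, C9 sp

C1 is sp3: 4 σ bonds, 4 electron-density regions.
C2: 4 σ bonds — 4 electron domains, sp3.
C3: 4 σ bonds — 4 electron domains, sp3.
C4 has 4 σ bonds: steric number 4 → sp3.
C5 — 3 σ bonds, plus one π bond. Steric number 3, so sp2.
C6 — 3 σ bonds, plus one π bond. Steric number 3, so sp2.
C7: 4 σ bonds — 4 electron domains, sp3.
C8 carries 2 σ bonds, plus two π bonds, giving a steric number of 2, so it is sp.
C9: 2 σ bonds, plus two π bonds; 2 regions of electron density → sp.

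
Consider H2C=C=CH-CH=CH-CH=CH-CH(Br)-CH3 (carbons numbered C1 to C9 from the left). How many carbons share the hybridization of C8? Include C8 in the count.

2

C8 is sp3 (only σ bonds).
C1: sp2
C2: sp
C3: sp2
C4: sp2
C5: sp2
C6: sp2
C7: sp2
C8: sp3 ✓
C9: sp3 ✓
2 carbons are sp3.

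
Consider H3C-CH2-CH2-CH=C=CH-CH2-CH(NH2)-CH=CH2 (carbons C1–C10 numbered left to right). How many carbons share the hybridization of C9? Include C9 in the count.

4

C9 is sp2 (one π bond).
C1: sp3
C2: sp3
C3: sp3
C4: sp2 ✓
C5: sp
C6: sp2 ✓
C7: sp3
C8: sp3
C9: sp2 ✓
C10: sp2 ✓
4 carbons are sp2.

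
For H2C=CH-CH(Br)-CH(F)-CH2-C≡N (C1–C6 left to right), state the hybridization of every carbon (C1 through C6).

C1 sp2, C2 sp2, C3 sp3, C4 sp3, C5 sp3, C6 sp

C1 (3 σ bonds, plus one π bond) has steric number 3: sp2.
C2: 3 σ bonds, plus one π bond; 3 regions of electron density → sp2.
C3 has 4 σ bonds: steric number 4 → sp3.
C4 carries 4 σ bonds, giving a steric number of 4, so it is sp3.
C5 is sp3: 4 σ bonds, 4 electron-density regions.
C6 carries 2 σ bonds, plus two π bonds, giving a steric number of 2, so it is sp.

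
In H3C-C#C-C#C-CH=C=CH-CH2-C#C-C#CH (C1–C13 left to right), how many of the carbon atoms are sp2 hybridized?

C1: sp3
C2: sp
C3: sp
C4: sp
C5: sp
C6: sp2 ✓
C7: sp
C8: sp2 ✓
C9: sp3
C10: sp
C11: sp
C12: sp
C13: sp
C6, C8 → 2 sp2 carbons.

2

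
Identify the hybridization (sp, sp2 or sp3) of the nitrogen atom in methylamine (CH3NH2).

Three σ bonds + one lone pair = steric number 4 → sp3.

sp^3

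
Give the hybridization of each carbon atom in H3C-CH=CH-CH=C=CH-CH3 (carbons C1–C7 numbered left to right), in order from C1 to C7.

C1 (4 σ bonds) has steric number 4: sp3.
C2 (3 σ bonds, plus one π bond) has steric number 3: sp2.
C3 (3 σ bonds, plus one π bond) has steric number 3: sp2.
C4 is sp2: 3 σ bonds, plus one π bond, 3 electron-density regions.
C5 (2 σ bonds, plus two π bonds) has steric number 2: sp.
C6: 3 σ bonds, plus one π bond — 3 electron domains, sp2.
C7 carries 4 σ bonds, giving a steric number of 4, so it is sp3.

C1 sp3, C2 sp2, C3 sp2, C4 sp2, C5 sp, C6 sp2, C7 sp3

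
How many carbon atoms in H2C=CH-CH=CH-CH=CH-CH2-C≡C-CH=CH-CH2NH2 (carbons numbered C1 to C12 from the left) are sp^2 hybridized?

8

C1: sp2 ✓
C2: sp2 ✓
C3: sp2 ✓
C4: sp2 ✓
C5: sp2 ✓
C6: sp2 ✓
C7: sp3
C8: sp
C9: sp
C10: sp2 ✓
C11: sp2 ✓
C12: sp3
C1, C2, C3, C4, C5, C6, C10, C11 → 8 sp2 carbons.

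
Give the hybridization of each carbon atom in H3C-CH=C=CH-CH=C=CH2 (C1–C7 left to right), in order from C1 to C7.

C1 carries 4 σ bonds, giving a steric number of 4, so it is sp3.
C2 is sp2: 3 σ bonds, plus one π bond, 3 electron-density regions.
C3 is sp: 2 σ bonds, plus two π bonds, 2 electron-density regions.
C4: 3 σ bonds, plus one π bond; 3 regions of electron density → sp2.
C5 carries 3 σ bonds, plus one π bond, giving a steric number of 3, so it is sp2.
C6 (2 σ bonds, plus two π bonds) has steric number 2: sp.
C7 is sp2: 3 σ bonds, plus one π bond, 3 electron-density regions.

C1 sp3, C2 sp2, C3 sp, C4 sp2, C5 sp2, C6 sp, C7 sp2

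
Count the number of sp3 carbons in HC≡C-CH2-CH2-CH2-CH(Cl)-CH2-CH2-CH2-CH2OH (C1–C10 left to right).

8

C1: sp
C2: sp
C3: sp3 ✓
C4: sp3 ✓
C5: sp3 ✓
C6: sp3 ✓
C7: sp3 ✓
C8: sp3 ✓
C9: sp3 ✓
C10: sp3 ✓
C3, C4, C5, C6, C7, C8, C9, C10 → 8 sp3 carbons.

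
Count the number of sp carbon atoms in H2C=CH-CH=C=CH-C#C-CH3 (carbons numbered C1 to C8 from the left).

C1: sp2
C2: sp2
C3: sp2
C4: sp ✓
C5: sp2
C6: sp ✓
C7: sp ✓
C8: sp3
C4, C6, C7 → 3 sp carbons.

3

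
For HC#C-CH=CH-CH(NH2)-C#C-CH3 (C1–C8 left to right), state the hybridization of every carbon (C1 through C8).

C1 — 2 σ bonds, plus two π bonds. Steric number 2, so sp.
C2: 2 σ bonds, plus two π bonds; 2 regions of electron density → sp.
C3 — 3 σ bonds, plus one π bond. Steric number 3, so sp2.
C4 has 3 σ bonds, plus one π bond: steric number 3 → sp2.
C5: 4 σ bonds; 4 regions of electron density → sp3.
C6 has 2 σ bonds, plus two π bonds: steric number 2 → sp.
C7: 2 σ bonds, plus two π bonds; 2 regions of electron density → sp.
C8 is sp3: 4 σ bonds, 4 electron-density regions.

C1 sp, C2 sp, C3 sp2, C4 sp2, C5 sp3, C6 sp, C7 sp, C8 sp3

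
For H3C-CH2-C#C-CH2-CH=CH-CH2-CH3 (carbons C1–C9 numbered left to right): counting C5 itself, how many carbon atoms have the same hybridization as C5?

C5 is sp3 (only σ bonds).
C1: sp3 ✓
C2: sp3 ✓
C3: sp
C4: sp
C5: sp3 ✓
C6: sp2
C7: sp2
C8: sp3 ✓
C9: sp3 ✓
5 carbons are sp3.

5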